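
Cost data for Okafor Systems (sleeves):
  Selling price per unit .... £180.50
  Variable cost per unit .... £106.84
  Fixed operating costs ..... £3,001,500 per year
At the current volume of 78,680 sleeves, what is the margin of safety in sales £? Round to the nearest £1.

Unit CM = price − variable cost = £180.50 − £106.84 = £73.66. Break-even units = £3,001,500 ÷ £73.66 = 40,748.03; break-even revenue = 40,748.03 × £180.50 = £7,355,019.69.
Actual sales revenue = 78,680 × £180.50 = £14,201,740.00.
Margin of safety = £14,201,740.00 − £7,355,019.69 = £6,846,720.

£6,846,720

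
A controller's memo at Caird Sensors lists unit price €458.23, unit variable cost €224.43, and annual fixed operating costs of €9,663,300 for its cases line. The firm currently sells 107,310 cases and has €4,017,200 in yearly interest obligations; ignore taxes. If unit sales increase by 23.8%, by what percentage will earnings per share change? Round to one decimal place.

Contribution at this volume is 107,310 × €233.80 = €25,089,078.00.
Operating income = contribution − fixed costs = €25,089,078.00 − €9,663,300 = €15,425,778.00.
Interest = €4,017,200.00, so EBIT − I = €11,408,578.00.
DCL = total CM / (EBIT − I) = €25,089,078.00 / €11,408,578.00 = 2.1991.
EPS therefore changes by 2.1991 × (+23.8%) = +52.3%.

+52.3%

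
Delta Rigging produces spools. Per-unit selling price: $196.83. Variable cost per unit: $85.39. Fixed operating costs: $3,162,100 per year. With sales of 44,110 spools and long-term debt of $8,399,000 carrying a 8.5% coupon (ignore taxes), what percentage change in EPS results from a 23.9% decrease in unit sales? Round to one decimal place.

-113.0%

At 44,110 units, contribution = 44,110 × $111.44 = $4,915,618.40.
Operating income = contribution − fixed costs = $4,915,618.40 − $3,162,100 = $1,753,518.40.
Interest = $713,915.00, so EBIT − I = $1,039,603.40.
Degree of combined leverage = contribution ÷ (EBIT − I) = $4,915,618.40 ÷ $1,039,603.40 = 4.7284.
EPS therefore changes by 4.7284 × (-23.9%) = -113.0%.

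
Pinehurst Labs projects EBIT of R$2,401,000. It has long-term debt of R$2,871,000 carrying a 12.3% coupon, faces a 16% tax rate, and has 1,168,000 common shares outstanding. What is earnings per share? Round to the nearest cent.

Interest = R$353,133.00, so EBT = R$2,401,000 − R$353,133.00 = R$2,047,867.00.
After tax at 16%: net income = R$2,047,867.00 × 0.84 = R$1,720,208.28.
Per share: R$1,720,208.28 / 1,168,000 shares = R$1.47.

R$1.47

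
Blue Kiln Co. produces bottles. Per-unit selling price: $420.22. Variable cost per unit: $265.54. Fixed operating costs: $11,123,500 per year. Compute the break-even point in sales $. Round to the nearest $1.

CM per unit = $420.22 − $265.54 = $154.68; CM ratio = $154.68 / $420.22 = 0.3681.
Break-even revenue = fixed costs × price ÷ CM = $11,123,500 × $420.22 ÷ $154.68 = $30,219,273.

$30,219,273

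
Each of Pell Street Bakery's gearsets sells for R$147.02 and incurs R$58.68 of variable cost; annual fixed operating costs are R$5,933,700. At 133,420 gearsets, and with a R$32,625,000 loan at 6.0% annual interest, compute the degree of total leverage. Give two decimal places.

3.03

At 133,420 units, contribution = 133,420 × R$88.34 = R$11,786,322.80.
Subtracting fixed costs: EBIT = R$11,786,322.80 − R$5,933,700 = R$5,852,622.80. Interest = R$1,957,500.00, so EBIT − I = R$3,895,122.80.
DCL = contribution ÷ (EBIT − I) = R$11,786,322.80 ÷ R$3,895,122.80 = 3.0259.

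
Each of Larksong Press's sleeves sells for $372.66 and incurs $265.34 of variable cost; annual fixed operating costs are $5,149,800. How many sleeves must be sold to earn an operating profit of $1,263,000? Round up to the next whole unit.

59,755 sleeves

Unit CM = price − variable cost = $372.66 − $265.34 = $107.32.
Required volume = (fixed costs + target profit) ÷ CM = ($5,149,800 + $1,263,000) ÷ $107.32 = 59,754.01, so 59,755 sleeves.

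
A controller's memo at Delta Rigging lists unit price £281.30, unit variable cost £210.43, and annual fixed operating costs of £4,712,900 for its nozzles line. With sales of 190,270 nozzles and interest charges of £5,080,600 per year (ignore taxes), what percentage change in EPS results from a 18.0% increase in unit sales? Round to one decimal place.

+65.8%

Contribution at this volume is 190,270 × £70.87 = £13,484,434.90.
Operating income = contribution − fixed costs = £13,484,434.90 − £4,712,900 = £8,771,534.90.
Interest = £5,080,600.00, so EBIT − I = £3,690,934.90.
DCL = total CM / (EBIT − I) = £13,484,434.90 / £3,690,934.90 = 3.6534.
EPS therefore changes by 3.6534 × (+18.0%) = +65.8%.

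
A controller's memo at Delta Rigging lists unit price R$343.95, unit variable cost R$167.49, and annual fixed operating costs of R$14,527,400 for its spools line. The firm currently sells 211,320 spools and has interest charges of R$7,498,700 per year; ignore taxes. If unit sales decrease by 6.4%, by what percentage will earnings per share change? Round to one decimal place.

-15.6%

At 211,320 units, contribution = 211,320 × R$176.46 = R$37,289,527.20.
EBIT = R$37,289,527.20 − R$14,527,400 = R$22,762,127.20.
After interest of R$7,498,700.00, pre-tax earnings = R$15,263,427.20.
DCL = total CM / (EBIT − I) = R$37,289,527.20 / R$15,263,427.20 = 2.4431.
%ΔEPS = DCL × %ΔSales = 2.4431 × -6.4% = -15.6%.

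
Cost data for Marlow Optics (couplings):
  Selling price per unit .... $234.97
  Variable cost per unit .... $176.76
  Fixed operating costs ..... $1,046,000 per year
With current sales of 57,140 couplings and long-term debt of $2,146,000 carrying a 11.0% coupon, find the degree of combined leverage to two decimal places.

Total contribution margin = 57,140 × $58.21 = $3,326,119.40.
Operating income = contribution − fixed costs = $3,326,119.40 − $1,046,000 = $2,280,119.40. Interest = $236,060.00.
DOL = $3,326,119.40 ÷ $2,280,119.40 = 1.4587; DFL = $2,280,119.40 ÷ $2,044,059.40 = 1.1155.
DCL = DOL × DFL = 1.4587 × 1.1155 = 1.6272.

1.63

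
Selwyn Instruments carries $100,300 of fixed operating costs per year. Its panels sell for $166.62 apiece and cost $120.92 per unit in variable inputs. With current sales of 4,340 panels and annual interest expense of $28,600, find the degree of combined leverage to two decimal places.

2.86

Total contribution margin = 4,340 × $45.70 = $198,338.00.
Subtracting fixed costs: EBIT = $198,338.00 − $100,300 = $98,038.00. Interest = $28,600.00.
DOL = $198,338.00 ÷ $98,038.00 = 2.0231; DFL = $98,038.00 ÷ $69,438.00 = 1.4119.
DCL = DOL × DFL = 2.0231 × 1.4119 = 2.8564.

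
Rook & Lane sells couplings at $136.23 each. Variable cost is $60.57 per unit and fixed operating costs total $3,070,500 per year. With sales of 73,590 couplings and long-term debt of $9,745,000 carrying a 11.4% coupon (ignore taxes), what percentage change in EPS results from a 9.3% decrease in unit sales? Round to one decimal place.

Contribution at this volume is 73,590 × $75.66 = $5,567,819.40.
EBIT = $5,567,819.40 − $3,070,500 = $2,497,319.40.
After interest of $1,110,930.00, pre-tax earnings = $1,386,389.40.
Degree of combined leverage = contribution ÷ (EBIT − I) = $5,567,819.40 ÷ $1,386,389.40 = 4.0161.
EPS therefore changes by 4.0161 × (-9.3%) = -37.3%.

-37.3%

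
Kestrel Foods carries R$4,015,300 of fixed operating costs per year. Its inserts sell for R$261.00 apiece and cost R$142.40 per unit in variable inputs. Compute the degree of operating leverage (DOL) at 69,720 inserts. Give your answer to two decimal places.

Contribution at this volume is 69,720 × R$118.60 = R$8,268,792.00.
Operating income = contribution − fixed costs = R$8,268,792.00 − R$4,015,300 = R$4,253,492.00.
Degree of operating leverage = R$8,268,792.00 / R$4,253,492.00 = 1.9440.

1.94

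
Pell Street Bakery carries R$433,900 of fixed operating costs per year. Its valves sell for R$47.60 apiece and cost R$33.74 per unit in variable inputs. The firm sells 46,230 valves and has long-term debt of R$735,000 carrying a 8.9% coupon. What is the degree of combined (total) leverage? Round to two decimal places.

4.53

Contribution at this volume is 46,230 × R$13.86 = R$640,747.80.
Operating income = contribution − fixed costs = R$640,747.80 − R$433,900 = R$206,847.80. Interest = R$65,415.00, so EBIT − I = R$141,432.80.
DCL = contribution ÷ (EBIT − I) = R$640,747.80 ÷ R$141,432.80 = 4.5304.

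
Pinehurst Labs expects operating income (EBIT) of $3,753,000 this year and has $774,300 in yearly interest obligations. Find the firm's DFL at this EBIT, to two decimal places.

1.26

Annual interest charges come to $774,300.00.
Degree of financial leverage = EBIT / (EBIT − interest) = $3,753,000 / $2,978,700.00 = 1.2599.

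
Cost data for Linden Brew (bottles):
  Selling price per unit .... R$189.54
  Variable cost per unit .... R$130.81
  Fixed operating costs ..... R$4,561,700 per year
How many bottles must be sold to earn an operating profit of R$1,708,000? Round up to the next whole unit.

Each unit contributes R$189.54 − R$130.81 = R$58.73.
Need Q such that Q × R$58.73 − R$4,561,700 = R$1,708,000, i.e. Q = R$6,269,700 / R$58.73 = 106,754.64 → 106,755.

106,755 bottles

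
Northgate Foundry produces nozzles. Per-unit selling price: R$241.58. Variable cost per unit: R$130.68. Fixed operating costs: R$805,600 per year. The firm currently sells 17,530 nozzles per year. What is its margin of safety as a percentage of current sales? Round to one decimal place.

58.6%

Contribution margin per unit = R$241.58 − R$130.68 = R$110.90. Break-even units = R$805,600 ÷ R$110.90 = 7,264.20; break-even revenue = 7,264.20 × R$241.58 = R$1,754,885.92.
Current sales = 17,530 × R$241.58 = R$4,234,897.40.
Margin of safety = (R$4,234,897.40 − R$1,754,885.92) ÷ R$4,234,897.40 = 58.6%.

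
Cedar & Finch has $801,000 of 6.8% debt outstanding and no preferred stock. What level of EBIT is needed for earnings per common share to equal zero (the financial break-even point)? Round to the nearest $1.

$54,468

Annual interest = 6.8% × $801,000 = $54,468.00.
With no preferred dividends, EPS = 0 when EBIT exactly covers interest, so the financial break-even EBIT is $54,468.00.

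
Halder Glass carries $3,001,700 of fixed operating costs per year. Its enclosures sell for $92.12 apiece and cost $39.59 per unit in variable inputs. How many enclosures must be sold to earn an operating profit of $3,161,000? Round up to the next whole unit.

117,318 enclosures

Contribution margin per unit = $92.12 − $39.59 = $52.53.
Required volume = (fixed costs + target profit) ÷ CM = ($3,001,700 + $3,161,000) ÷ $52.53 = 117,317.72, so 117,318 enclosures.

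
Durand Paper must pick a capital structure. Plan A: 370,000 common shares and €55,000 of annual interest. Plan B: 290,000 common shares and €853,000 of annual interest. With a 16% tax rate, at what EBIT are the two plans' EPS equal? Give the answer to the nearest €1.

Set EPS_A = EPS_B: (EBIT − €55,000)(1 − 0.16) ÷ 370,000 = (EBIT − €853,000)(1 − 0.16) ÷ 290,000.
Cancelling (1 − t) and cross-multiplying: 290,000·(EBIT − 55,000) = 370,000·(EBIT − 853,000).
Solving, EBIT = (853,000·370,000 − 55,000·290,000) / (370,000 − 290,000) = 299,660,000,000 / 80,000 = 3,745,750.00.

€3,745,750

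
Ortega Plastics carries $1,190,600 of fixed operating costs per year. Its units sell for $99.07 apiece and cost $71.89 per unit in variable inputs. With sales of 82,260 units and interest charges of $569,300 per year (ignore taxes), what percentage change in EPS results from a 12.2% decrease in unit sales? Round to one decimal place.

Contribution at this volume is 82,260 × $27.18 = $2,235,826.80.
Operating income = contribution − fixed costs = $2,235,826.80 − $1,190,600 = $1,045,226.80.
After interest of $569,300.00, pre-tax earnings = $475,926.80.
Degree of combined leverage = contribution ÷ (EBIT − I) = $2,235,826.80 ÷ $475,926.80 = 4.6978.
%ΔEPS = DCL × %ΔSales = 4.6978 × -12.2% = -57.3%.

-57.3%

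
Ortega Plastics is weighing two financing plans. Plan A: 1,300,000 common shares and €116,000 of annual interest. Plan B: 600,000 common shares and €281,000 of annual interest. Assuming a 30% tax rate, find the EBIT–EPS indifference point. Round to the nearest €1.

€422,429

Set EPS_A = EPS_B: (EBIT − €116,000)(1 − 0.30) ÷ 1,300,000 = (EBIT − €281,000)(1 − 0.30) ÷ 600,000.
Cancelling (1 − t) and cross-multiplying: 600,000·(EBIT − 116,000) = 1,300,000·(EBIT − 281,000).
EBIT × (1,300,000 − 600,000) = 281,000 × 1,300,000 − 116,000 × 600,000 = 295,700,000,000, so EBIT = 295,700,000,000 ÷ 700,000 = 422,428.57.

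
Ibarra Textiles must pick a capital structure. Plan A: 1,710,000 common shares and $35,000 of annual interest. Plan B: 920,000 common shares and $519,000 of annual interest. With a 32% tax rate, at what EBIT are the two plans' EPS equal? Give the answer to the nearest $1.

$1,082,646

Set EPS_A = EPS_B: (EBIT − $35,000)(1 − 0.32) ÷ 1,710,000 = (EBIT − $519,000)(1 − 0.32) ÷ 920,000.
Cancelling (1 − t) and cross-multiplying: 920,000·(EBIT − 35,000) = 1,710,000·(EBIT − 519,000).
Solving, EBIT = (519,000·1,710,000 − 35,000·920,000) / (1,710,000 − 920,000) = 855,290,000,000 / 790,000 = 1,082,645.57.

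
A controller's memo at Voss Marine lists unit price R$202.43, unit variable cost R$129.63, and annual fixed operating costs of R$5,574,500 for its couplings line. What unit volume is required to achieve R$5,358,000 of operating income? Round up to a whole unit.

Contribution margin per unit = R$202.43 − R$129.63 = R$72.80.
Required volume = (fixed costs + target profit) ÷ CM = (R$5,574,500 + R$5,358,000) ÷ R$72.80 = 150,171.70, so 150,172 couplings.

150,172 couplings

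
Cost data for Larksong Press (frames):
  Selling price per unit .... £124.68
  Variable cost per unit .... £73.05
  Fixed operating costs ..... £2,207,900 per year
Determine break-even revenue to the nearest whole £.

£5,331,803

CM per unit = £124.68 − £73.05 = £51.63; CM ratio = £51.63 / £124.68 = 0.4141.
Break-even revenue = fixed costs × price ÷ CM = £2,207,900 × £124.68 ÷ £51.63 = £5,331,803.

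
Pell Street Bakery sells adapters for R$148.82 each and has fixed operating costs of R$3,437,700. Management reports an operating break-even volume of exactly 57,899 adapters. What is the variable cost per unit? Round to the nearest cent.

R$89.45

At break-even, FC = Q × (P − VC), so P − VC = R$3,437,700 ÷ 57,899 = R$59.3741.
Variable cost per unit = R$148.82 − R$59.3741 = R$89.45.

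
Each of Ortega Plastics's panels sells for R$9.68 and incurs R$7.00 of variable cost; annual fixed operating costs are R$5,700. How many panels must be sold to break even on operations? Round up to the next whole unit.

Contribution margin per unit = R$9.68 − R$7.00 = R$2.68.
Break-even volume = fixed costs ÷ CM per unit = R$5,700 ÷ R$2.68 = 2,126.87, so 2,127 panels.

2,127 panels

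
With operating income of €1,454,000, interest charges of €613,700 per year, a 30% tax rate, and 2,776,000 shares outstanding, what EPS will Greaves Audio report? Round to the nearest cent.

€0.21

Interest = €613,700.00, so EBT = €1,454,000 − €613,700.00 = €840,300.00.
Net income = €840,300.00 × (1 − 0.30) = €588,210.00.
EPS = €588,210.00 ÷ 2,776,000 = €0.21.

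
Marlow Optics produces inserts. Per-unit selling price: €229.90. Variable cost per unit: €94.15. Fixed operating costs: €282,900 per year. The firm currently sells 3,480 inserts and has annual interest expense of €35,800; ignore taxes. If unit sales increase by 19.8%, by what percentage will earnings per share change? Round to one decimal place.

+60.9%

At 3,480 units, contribution = 3,480 × €135.75 = €472,410.00.
Subtracting fixed costs: EBIT = €472,410.00 − €282,900 = €189,510.00.
After interest of €35,800.00, pre-tax earnings = €153,710.00.
DCL = total CM / (EBIT − I) = €472,410.00 / €153,710.00 = 3.0734.
%ΔEPS = DCL × %ΔSales = 3.0734 × +19.8% = +60.9%.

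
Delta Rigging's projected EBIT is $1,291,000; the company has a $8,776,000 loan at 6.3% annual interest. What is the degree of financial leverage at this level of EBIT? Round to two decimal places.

Interest = $552,888.00.
DFL = EBIT ÷ (EBIT − I) = $1,291,000 ÷ ($1,291,000 − $552,888.00) = $1,291,000 ÷ $738,112.00 = 1.7491.

1.75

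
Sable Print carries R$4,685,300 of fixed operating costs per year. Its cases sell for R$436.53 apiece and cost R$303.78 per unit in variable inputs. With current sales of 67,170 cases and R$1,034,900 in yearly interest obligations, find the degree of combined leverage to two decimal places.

2.79

At 67,170 units, contribution = 67,170 × R$132.75 = R$8,916,817.50.
EBIT = R$8,916,817.50 − R$4,685,300 = R$4,231,517.50. Interest = R$1,034,900.00.
DOL = R$8,916,817.50 ÷ R$4,231,517.50 = 2.1072; DFL = R$4,231,517.50 ÷ R$3,196,617.50 = 1.3237.
DCL = DOL × DFL = 2.1072 × 1.3237 = 2.7893.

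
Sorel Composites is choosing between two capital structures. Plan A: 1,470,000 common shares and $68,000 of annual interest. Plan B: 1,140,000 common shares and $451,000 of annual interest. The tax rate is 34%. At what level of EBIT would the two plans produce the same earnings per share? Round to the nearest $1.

$1,774,091

Set EPS_A = EPS_B: (EBIT − $68,000)(1 − 0.34) ÷ 1,470,000 = (EBIT − $451,000)(1 − 0.34) ÷ 1,140,000.
The (1 − t) factor cancels: (EBIT − 68,000) × 1,140,000 = (EBIT − 451,000) × 1,470,000.
Solving, EBIT = (451,000·1,470,000 − 68,000·1,140,000) / (1,470,000 − 1,140,000) = 585,450,000,000 / 330,000 = 1,774,090.91.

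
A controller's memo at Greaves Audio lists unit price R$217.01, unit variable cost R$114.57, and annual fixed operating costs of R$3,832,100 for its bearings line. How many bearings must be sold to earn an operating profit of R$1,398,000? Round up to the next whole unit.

51,056 bearings

Unit CM = price − variable cost = R$217.01 − R$114.57 = R$102.44.
Need Q such that Q × R$102.44 − R$3,832,100 = R$1,398,000, i.e. Q = R$5,230,100 / R$102.44 = 51,055.25 → 51,056.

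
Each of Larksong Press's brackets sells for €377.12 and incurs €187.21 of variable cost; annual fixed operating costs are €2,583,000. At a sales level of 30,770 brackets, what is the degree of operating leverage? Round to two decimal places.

At 30,770 units, contribution = 30,770 × €189.91 = €5,843,530.70.
Operating income = contribution − fixed costs = €5,843,530.70 − €2,583,000 = €3,260,530.70.
So DOL = total CM / EBIT = €5,843,530.70 / €3,260,530.70 = 1.7922.

1.79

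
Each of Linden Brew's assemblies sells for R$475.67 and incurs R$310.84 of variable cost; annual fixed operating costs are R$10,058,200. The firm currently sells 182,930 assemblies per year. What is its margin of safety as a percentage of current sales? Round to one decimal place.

Each unit contributes R$475.67 − R$310.84 = R$164.83. Break-even units = R$10,058,200 ÷ R$164.83 = 61,021.66; break-even revenue = 61,021.66 × R$475.67 = R$29,026,172.38.
Actual sales revenue = 182,930 × R$475.67 = R$87,014,313.10.
Margin of safety = (R$87,014,313.10 − R$29,026,172.38) ÷ R$87,014,313.10 = 66.6%.

66.6%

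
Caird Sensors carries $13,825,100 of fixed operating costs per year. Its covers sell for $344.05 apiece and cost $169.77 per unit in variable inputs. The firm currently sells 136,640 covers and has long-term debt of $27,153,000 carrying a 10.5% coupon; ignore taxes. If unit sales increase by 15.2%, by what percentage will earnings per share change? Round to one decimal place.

At 136,640 units, contribution = 136,640 × $174.28 = $23,813,619.20.
Subtracting fixed costs: EBIT = $23,813,619.20 − $13,825,100 = $9,988,519.20.
Interest = $2,851,065.00, so EBIT − I = $7,137,454.20.
DCL = total CM / (EBIT − I) = $23,813,619.20 / $7,137,454.20 = 3.3364.
%ΔEPS = DCL × %ΔSales = 3.3364 × +15.2% = +50.7%.

+50.7%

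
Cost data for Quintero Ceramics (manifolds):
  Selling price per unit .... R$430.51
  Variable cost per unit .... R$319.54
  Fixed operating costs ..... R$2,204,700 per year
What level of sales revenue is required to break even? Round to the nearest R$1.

R$8,553,171

CM per unit = R$430.51 − R$319.54 = R$110.97; CM ratio = R$110.97 / R$430.51 = 0.2578.
Break-even revenue = fixed costs × price ÷ CM = R$2,204,700 × R$430.51 ÷ R$110.97 = R$8,553,171.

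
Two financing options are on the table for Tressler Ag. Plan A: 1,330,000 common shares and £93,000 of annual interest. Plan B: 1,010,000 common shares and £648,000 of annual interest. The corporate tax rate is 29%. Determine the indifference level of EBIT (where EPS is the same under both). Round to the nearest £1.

At indifference, (EBIT − 93,000)(1 − t)/1,330,000 = (EBIT − 648,000)(1 − t)/1,010,000.
The (1 − t) factor cancels: (EBIT − 93,000) × 1,010,000 = (EBIT − 648,000) × 1,330,000.
EBIT × (1,330,000 − 1,010,000) = 648,000 × 1,330,000 − 93,000 × 1,010,000 = 767,910,000,000, so EBIT = 767,910,000,000 ÷ 320,000 = 2,399,718.75.

£2,399,719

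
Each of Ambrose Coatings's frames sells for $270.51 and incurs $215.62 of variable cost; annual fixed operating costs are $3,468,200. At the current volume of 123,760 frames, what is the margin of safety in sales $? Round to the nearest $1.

$16,386,265

Unit CM = price − variable cost = $270.51 − $215.62 = $54.89. Break-even units = $3,468,200 ÷ $54.89 = 63,184.55; break-even revenue = 63,184.55 × $270.51 = $17,092,052.87.
Actual sales revenue = 123,760 × $270.51 = $33,478,317.60.
Margin of safety = $33,478,317.60 − $17,092,052.87 = $16,386,265.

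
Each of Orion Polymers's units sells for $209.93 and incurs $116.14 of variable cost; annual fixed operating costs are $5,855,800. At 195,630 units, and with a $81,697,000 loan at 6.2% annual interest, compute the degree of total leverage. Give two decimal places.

2.47

At 195,630 units, contribution = 195,630 × $93.79 = $18,348,137.70.
Operating income = contribution − fixed costs = $18,348,137.70 − $5,855,800 = $12,492,337.70. Interest = $5,065,214.00.
DOL = $18,348,137.70 ÷ $12,492,337.70 = 1.4688; DFL = $12,492,337.70 ÷ $7,427,123.70 = 1.6820.
DCL = DOL × DFL = 1.4688 × 1.6820 = 2.4705.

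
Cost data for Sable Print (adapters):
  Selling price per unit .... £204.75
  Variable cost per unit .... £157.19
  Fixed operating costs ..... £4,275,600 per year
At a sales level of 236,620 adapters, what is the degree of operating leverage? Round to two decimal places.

1.61

Total contribution margin = 236,620 × £47.56 = £11,253,647.20.
EBIT = £11,253,647.20 − £4,275,600 = £6,978,047.20.
Degree of operating leverage = £11,253,647.20 / £6,978,047.20 = 1.6127.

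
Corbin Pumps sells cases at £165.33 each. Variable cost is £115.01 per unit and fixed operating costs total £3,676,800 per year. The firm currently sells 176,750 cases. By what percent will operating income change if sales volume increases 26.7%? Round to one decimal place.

Contribution at this volume is 176,750 × £50.32 = £8,894,060.00.
EBIT = £8,894,060.00 − £3,676,800 = £5,217,260.00.
So DOL = total CM / EBIT = £8,894,060.00 / £5,217,260.00 = 1.7047.
Operating income changes by 1.7047 × +26.7% = +45.5%.

+45.5%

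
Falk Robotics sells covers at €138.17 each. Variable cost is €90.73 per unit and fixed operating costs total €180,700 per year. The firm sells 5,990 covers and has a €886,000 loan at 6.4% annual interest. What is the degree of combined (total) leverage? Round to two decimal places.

6.08

Contribution at this volume is 5,990 × €47.44 = €284,165.60.
Subtracting fixed costs: EBIT = €284,165.60 − €180,700 = €103,465.60. Interest = €56,704.00, so EBIT − I = €46,761.60.
Degree of total leverage = total CM / (EBIT − interest) = €284,165.60 / €46,761.60 = 6.0769.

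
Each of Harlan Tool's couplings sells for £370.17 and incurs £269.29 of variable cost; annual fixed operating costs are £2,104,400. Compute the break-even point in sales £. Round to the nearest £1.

£7,721,905

CM per unit = £370.17 − £269.29 = £100.88; CM ratio = £100.88 / £370.17 = 0.2725.
Break-even revenue = fixed costs × price ÷ CM = £2,104,400 × £370.17 ÷ £100.88 = £7,721,905.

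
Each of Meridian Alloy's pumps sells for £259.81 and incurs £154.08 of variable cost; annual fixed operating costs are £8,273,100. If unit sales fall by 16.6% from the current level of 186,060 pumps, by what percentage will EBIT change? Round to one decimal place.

-28.6%

Contribution at this volume is 186,060 × £105.73 = £19,672,123.80.
EBIT = £19,672,123.80 − £8,273,100 = £11,399,023.80.
DOL = contribution ÷ EBIT = £19,672,123.80 ÷ £11,399,023.80 = 1.7258.
Operating income changes by 1.7258 × -16.6% = -28.6%.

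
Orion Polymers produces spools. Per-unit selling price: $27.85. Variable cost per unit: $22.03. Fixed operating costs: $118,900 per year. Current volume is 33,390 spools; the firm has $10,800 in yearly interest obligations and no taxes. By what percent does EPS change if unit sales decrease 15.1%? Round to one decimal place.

-45.4%

Total contribution margin = 33,390 × $5.82 = $194,329.80.
EBIT = $194,329.80 − $118,900 = $75,429.80.
After interest of $10,800.00, pre-tax earnings = $64,629.80.
Degree of combined leverage = contribution ÷ (EBIT − I) = $194,329.80 ÷ $64,629.80 = 3.0068.
EPS therefore changes by 3.0068 × (-15.1%) = -45.4%.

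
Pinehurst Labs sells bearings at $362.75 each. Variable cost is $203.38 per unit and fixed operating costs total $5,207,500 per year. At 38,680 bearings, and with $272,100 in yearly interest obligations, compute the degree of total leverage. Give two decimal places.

At 38,680 units, contribution = 38,680 × $159.37 = $6,164,431.60.
EBIT = $6,164,431.60 − $5,207,500 = $956,931.60. Interest = $272,100.00, so EBIT − I = $684,831.60.
DCL = contribution ÷ (EBIT − I) = $6,164,431.60 ÷ $684,831.60 = 9.0014.

9.00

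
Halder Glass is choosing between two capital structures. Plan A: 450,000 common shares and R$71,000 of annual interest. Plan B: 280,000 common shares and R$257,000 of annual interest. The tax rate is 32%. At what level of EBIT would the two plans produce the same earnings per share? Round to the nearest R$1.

R$563,353

At indifference, (EBIT − 71,000)(1 − t)/450,000 = (EBIT − 257,000)(1 − t)/280,000.
The (1 − t) factor cancels: (EBIT − 71,000) × 280,000 = (EBIT − 257,000) × 450,000.
EBIT × (450,000 − 280,000) = 257,000 × 450,000 − 71,000 × 280,000 = 95,770,000,000, so EBIT = 95,770,000,000 ÷ 170,000 = 563,352.94.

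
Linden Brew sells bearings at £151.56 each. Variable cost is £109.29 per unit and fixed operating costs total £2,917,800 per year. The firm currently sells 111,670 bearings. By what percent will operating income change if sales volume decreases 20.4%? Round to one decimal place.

At 111,670 units, contribution = 111,670 × £42.27 = £4,720,290.90.
Operating income = contribution − fixed costs = £4,720,290.90 − £2,917,800 = £1,802,490.90.
DOL = contribution ÷ EBIT = £4,720,290.90 ÷ £1,802,490.90 = 2.6188.
Operating income changes by 2.6188 × -20.4% = -53.4%.

-53.4%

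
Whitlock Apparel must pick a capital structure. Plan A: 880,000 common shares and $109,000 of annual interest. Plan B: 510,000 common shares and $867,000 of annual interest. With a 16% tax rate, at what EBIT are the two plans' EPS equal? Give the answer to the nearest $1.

At indifference, (EBIT − 109,000)(1 − t)/880,000 = (EBIT − 867,000)(1 − t)/510,000.
Cancelling (1 − t) and cross-multiplying: 510,000·(EBIT − 109,000) = 880,000·(EBIT − 867,000).
Solving, EBIT = (867,000·880,000 − 109,000·510,000) / (880,000 − 510,000) = 707,370,000,000 / 370,000 = 1,911,810.81.

$1,911,811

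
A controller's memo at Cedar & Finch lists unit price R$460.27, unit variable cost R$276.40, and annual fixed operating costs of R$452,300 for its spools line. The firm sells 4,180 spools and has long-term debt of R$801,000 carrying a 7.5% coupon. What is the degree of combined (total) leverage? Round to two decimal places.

Contribution at this volume is 4,180 × R$183.87 = R$768,576.60.
Operating income = contribution − fixed costs = R$768,576.60 − R$452,300 = R$316,276.60. Interest = R$60,075.00.
DOL = R$768,576.60 ÷ R$316,276.60 = 2.4301; DFL = R$316,276.60 ÷ R$256,201.60 = 1.2345.
DCL = DOL × DFL = 2.4301 × 1.2345 = 3.0000.

3.00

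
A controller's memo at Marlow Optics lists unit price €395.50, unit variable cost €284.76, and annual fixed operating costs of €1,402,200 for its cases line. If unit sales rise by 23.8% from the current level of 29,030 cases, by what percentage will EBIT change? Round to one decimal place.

+42.2%

At 29,030 units, contribution = 29,030 × €110.74 = €3,214,782.20.
EBIT = €3,214,782.20 − €1,402,200 = €1,812,582.20.
DOL = contribution ÷ EBIT = €3,214,782.20 ÷ €1,812,582.20 = 1.7736.
So EBIT moves 1.7736 × (+23.8%) = +42.2%.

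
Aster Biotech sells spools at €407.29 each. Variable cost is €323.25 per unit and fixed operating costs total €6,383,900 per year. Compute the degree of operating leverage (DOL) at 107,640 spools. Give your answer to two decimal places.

3.40

Contribution at this volume is 107,640 × €84.04 = €9,046,065.60.
Operating income = contribution − fixed costs = €9,046,065.60 − €6,383,900 = €2,662,165.60.
So DOL = total CM / EBIT = €9,046,065.60 / €2,662,165.60 = 3.3980.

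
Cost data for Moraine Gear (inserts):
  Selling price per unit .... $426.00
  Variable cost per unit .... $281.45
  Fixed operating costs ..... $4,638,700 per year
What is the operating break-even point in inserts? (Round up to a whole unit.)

Contribution margin per unit = $426.00 − $281.45 = $144.55.
Break-even Q = $4,638,700 / $144.55 = 32,090.63 → 32,091 inserts.

32,091 inserts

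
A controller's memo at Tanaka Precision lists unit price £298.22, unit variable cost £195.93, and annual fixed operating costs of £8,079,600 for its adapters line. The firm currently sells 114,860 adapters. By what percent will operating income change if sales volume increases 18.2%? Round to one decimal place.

Total contribution margin = 114,860 × £102.29 = £11,749,029.40.
Subtracting fixed costs: EBIT = £11,749,029.40 − £8,079,600 = £3,669,429.40.
DOL = contribution ÷ EBIT = £11,749,029.40 ÷ £3,669,429.40 = 3.2019.
%ΔEBIT = DOL × %ΔSales = 3.2019 × +18.2% = +58.3%.

+58.3%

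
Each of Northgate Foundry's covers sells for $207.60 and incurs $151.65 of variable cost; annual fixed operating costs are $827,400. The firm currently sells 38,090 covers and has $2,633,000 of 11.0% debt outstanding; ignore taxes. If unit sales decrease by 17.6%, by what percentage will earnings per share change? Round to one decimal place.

Total contribution margin = 38,090 × $55.95 = $2,131,135.50.
Operating income = contribution − fixed costs = $2,131,135.50 − $827,400 = $1,303,735.50.
After interest of $289,630.00, pre-tax earnings = $1,014,105.50.
DCL = total CM / (EBIT − I) = $2,131,135.50 / $1,014,105.50 = 2.1015.
EPS therefore changes by 2.1015 × (-17.6%) = -37.0%.

-37.0%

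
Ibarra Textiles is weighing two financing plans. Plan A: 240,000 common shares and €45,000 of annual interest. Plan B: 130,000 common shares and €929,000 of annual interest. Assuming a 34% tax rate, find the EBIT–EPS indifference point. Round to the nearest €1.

€1,973,727

At indifference, (EBIT − 45,000)(1 − t)/240,000 = (EBIT − 929,000)(1 − t)/130,000.
Cancelling (1 − t) and cross-multiplying: 130,000·(EBIT − 45,000) = 240,000·(EBIT − 929,000).
EBIT × (240,000 − 130,000) = 929,000 × 240,000 − 45,000 × 130,000 = 217,110,000,000, so EBIT = 217,110,000,000 ÷ 110,000 = 1,973,727.27.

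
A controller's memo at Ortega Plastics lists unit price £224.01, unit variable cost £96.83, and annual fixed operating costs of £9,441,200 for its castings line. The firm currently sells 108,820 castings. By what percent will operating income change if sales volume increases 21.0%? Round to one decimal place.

Contribution at this volume is 108,820 × £127.18 = £13,839,727.60.
Subtracting fixed costs: EBIT = £13,839,727.60 − £9,441,200 = £4,398,527.60.
DOL = contribution ÷ EBIT = £13,839,727.60 ÷ £4,398,527.60 = 3.1464.
Operating income changes by 3.1464 × +21.0% = +66.1%.

+66.1%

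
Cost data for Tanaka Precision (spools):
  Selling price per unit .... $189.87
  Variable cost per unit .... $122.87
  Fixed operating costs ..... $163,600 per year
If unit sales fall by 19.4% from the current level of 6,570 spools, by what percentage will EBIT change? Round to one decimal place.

Total contribution margin = 6,570 × $67.00 = $440,190.00.
Subtracting fixed costs: EBIT = $440,190.00 − $163,600 = $276,590.00.
Degree of operating leverage = $440,190.00 / $276,590.00 = 1.5915.
%ΔEBIT = DOL × %ΔSales = 1.5915 × -19.4% = -30.9%.

-30.9%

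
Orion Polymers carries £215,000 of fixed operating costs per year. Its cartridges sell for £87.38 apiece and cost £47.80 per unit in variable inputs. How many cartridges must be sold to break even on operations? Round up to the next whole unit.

5,433 cartridges

Unit CM = price − variable cost = £87.38 − £47.80 = £39.58.
Break-even Q = £215,000 / £39.58 = 5,432.04 → 5,433 cartridges.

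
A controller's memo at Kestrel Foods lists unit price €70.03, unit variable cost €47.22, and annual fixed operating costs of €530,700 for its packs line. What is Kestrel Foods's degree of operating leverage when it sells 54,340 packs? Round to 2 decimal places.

Total contribution margin = 54,340 × €22.81 = €1,239,495.40.
EBIT = €1,239,495.40 − €530,700 = €708,795.40.
DOL = contribution ÷ EBIT = €1,239,495.40 ÷ €708,795.40 = 1.7487.

1.75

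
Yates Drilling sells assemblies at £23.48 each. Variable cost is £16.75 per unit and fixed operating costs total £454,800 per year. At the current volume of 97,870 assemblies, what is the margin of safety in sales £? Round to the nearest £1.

Unit CM = price − variable cost = £23.48 − £16.75 = £6.73. Break-even units = £454,800 ÷ £6.73 = 67,578.01; break-even revenue = 67,578.01 × £23.48 = £1,586,731.65.
Current sales = 97,870 × £23.48 = £2,297,987.60.
Margin of safety = £2,297,987.60 − £1,586,731.65 = £711,256.

£711,256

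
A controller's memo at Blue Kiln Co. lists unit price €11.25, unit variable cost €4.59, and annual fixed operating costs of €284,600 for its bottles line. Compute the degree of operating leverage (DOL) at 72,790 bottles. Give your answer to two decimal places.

2.42

Contribution at this volume is 72,790 × €6.66 = €484,781.40.
Operating income = contribution − fixed costs = €484,781.40 − €284,600 = €200,181.40.
DOL = contribution ÷ EBIT = €484,781.40 ÷ €200,181.40 = 2.4217.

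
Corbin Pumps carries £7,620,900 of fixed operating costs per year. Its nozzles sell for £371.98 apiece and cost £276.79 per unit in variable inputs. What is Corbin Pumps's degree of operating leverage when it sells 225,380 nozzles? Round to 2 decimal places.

At 225,380 units, contribution = 225,380 × £95.19 = £21,453,922.20.
EBIT = £21,453,922.20 − £7,620,900 = £13,833,022.20.
Degree of operating leverage = £21,453,922.20 / £13,833,022.20 = 1.5509.

1.55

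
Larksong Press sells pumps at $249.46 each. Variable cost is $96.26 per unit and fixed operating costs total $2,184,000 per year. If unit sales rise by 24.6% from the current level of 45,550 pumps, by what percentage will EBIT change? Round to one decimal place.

At 45,550 units, contribution = 45,550 × $153.20 = $6,978,260.00.
Operating income = contribution − fixed costs = $6,978,260.00 − $2,184,000 = $4,794,260.00.
DOL = contribution ÷ EBIT = $6,978,260.00 ÷ $4,794,260.00 = 1.4555.
%ΔEBIT = DOL × %ΔSales = 1.4555 × +24.6% = +35.8%.

+35.8%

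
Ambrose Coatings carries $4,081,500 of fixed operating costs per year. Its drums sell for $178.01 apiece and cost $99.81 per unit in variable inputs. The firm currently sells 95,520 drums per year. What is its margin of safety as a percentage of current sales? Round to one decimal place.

Unit CM = price − variable cost = $178.01 − $99.81 = $78.20. Break-even units = $4,081,500 ÷ $78.20 = 52,193.09; break-even revenue = 52,193.09 × $178.01 = $9,290,892.77.
Current sales = 95,520 × $178.01 = $17,003,515.20.
Margin of safety = ($17,003,515.20 − $9,290,892.77) ÷ $17,003,515.20 = 45.4%.

45.4%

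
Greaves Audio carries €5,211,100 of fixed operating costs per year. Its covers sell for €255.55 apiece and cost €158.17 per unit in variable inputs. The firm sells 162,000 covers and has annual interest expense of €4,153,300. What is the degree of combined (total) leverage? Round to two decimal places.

2.46

Total contribution margin = 162,000 × €97.38 = €15,775,560.00.
Operating income = contribution − fixed costs = €15,775,560.00 − €5,211,100 = €10,564,460.00. Interest = €4,153,300.00.
DOL = €15,775,560.00 ÷ €10,564,460.00 = 1.4933; DFL = €10,564,460.00 ÷ €6,411,160.00 = 1.6478.
DCL = DOL × DFL = 1.4933 × 1.6478 = 2.4607.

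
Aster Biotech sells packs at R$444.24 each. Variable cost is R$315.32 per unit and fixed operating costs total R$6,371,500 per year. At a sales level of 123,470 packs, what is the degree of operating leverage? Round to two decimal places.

1.67

Total contribution margin = 123,470 × R$128.92 = R$15,917,752.40.
Operating income = contribution − fixed costs = R$15,917,752.40 − R$6,371,500 = R$9,546,252.40.
Degree of operating leverage = R$15,917,752.40 / R$9,546,252.40 = 1.6674.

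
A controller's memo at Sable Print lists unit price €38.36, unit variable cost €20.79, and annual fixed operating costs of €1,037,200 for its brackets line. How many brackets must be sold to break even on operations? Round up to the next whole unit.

59,033 brackets

Contribution margin per unit = €38.36 − €20.79 = €17.57.
Break-even Q = €1,037,200 / €17.57 = 59,032.44 → 59,033 brackets.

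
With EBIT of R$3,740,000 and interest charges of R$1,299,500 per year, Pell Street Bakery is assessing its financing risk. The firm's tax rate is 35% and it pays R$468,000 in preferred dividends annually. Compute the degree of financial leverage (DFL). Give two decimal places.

Annual interest charges come to R$1,299,500.00.
Preferred dividends grossed up pre-tax: R$468,000 / (1 − 0.35) = R$720,000.00.
DFL = EBIT ÷ [EBIT − I − D_p/(1−t)] = R$3,740,000 ÷ [R$3,740,000 − R$1,299,500.00 − R$720,000.00] = R$3,740,000 ÷ R$1,720,500.00 = 2.1738.

2.17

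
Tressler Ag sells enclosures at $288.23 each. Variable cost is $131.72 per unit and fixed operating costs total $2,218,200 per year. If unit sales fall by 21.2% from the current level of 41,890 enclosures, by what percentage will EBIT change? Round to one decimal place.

-32.0%

At 41,890 units, contribution = 41,890 × $156.51 = $6,556,203.90.
Operating income = contribution − fixed costs = $6,556,203.90 − $2,218,200 = $4,338,003.90.
So DOL = total CM / EBIT = $6,556,203.90 / $4,338,003.90 = 1.5113.
%ΔEBIT = DOL × %ΔSales = 1.5113 × -21.2% = -32.0%.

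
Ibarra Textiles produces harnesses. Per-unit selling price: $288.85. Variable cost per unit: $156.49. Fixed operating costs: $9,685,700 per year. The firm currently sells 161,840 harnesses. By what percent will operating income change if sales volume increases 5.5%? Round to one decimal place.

Contribution at this volume is 161,840 × $132.36 = $21,421,142.40.
Subtracting fixed costs: EBIT = $21,421,142.40 − $9,685,700 = $11,735,442.40.
Degree of operating leverage = $21,421,142.40 / $11,735,442.40 = 1.8253.
%ΔEBIT = DOL × %ΔSales = 1.8253 × +5.5% = +10.0%.

+10.0%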